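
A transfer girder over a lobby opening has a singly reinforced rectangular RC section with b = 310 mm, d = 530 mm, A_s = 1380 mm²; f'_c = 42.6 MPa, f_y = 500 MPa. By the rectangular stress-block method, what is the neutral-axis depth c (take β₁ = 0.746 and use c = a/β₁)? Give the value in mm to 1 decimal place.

T = A_s f_y = 1380 × 500 = 690000 N = 690 kN.
Setting C = 0.85 f'_c a b equal to T: a = 690000/(0.85 × 42.6 × 310) = 61.469 mm.
With β₁ = 0.746, c = a/β₁ = 61.469/0.746 = 82.4 mm.

c ≈ 82.4 mm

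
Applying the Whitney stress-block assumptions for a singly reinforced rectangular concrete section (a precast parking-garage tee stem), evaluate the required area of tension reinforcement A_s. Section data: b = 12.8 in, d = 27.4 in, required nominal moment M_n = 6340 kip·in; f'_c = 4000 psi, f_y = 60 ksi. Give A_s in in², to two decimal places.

A_s ≈ 4.33 in²

From M_n = 0.85 f'_c a b (d − a/2):
a = d − √(d² − 2M_n/(0.85 f'_c b)) = 27.4 − √(27.4² − 2 × 6340/(0.85 × 4 × 12.8)) = 5.966 in.
A_s = 0.85 f'_c a b / f_y = 0.85 × 4 × 5.966 × 12.8 / 60 = 4.327 in².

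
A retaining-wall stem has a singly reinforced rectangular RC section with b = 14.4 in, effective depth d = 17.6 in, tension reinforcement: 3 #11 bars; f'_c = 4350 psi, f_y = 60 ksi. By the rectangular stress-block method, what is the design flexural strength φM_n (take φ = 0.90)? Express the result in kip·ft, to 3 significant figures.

A_s = 3 × 1.56 = 4.68 in².
T = A_s f_y = 4.68 × 60 = 280.8 kips.
a = T/(0.85 f'_c b) = 280.8/(0.85 × 4.35 × 14.4) = 5.274 in.
M_n = T(d − a/2) = 280.8 × (17.6 − 2.637) = 4201.6 kip·in = 4201.6/12 = 350.13 kip·ft.
φM_n = 0.90 × 350.13 = 315.12 kip·ft.

φM_n ≈ 315 kip·ft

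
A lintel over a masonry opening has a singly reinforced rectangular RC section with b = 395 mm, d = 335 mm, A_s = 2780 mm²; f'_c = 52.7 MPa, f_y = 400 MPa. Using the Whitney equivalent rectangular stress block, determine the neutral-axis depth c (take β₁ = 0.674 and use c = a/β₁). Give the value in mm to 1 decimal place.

c ≈ 93.2 mm

T = A_s f_y = 2780 × 400 = 1112000 N = 1112 kN.
Setting C = 0.85 f'_c a b equal to T: a = 1112000/(0.85 × 52.7 × 395) = 62.846 mm.
With β₁ = 0.674, c = a/β₁ = 62.846/0.674 = 93.2 mm.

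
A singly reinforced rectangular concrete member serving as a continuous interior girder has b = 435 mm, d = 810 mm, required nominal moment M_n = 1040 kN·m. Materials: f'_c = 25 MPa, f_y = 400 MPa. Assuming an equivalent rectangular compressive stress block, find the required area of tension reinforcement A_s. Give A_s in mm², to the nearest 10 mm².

A_s ≈ 3550 mm²

With M_n = 0.85 f'_c a b (d − a/2), solve the quadratic for a:
a = d − √(d² − 2M_n/(0.85 f'_c b)) = 810 − √(810² − 2 × 1040×10⁶/(0.85 × 25 × 435)) = 153.43 mm.
A_s = 0.85 f'_c a b / f_y = 0.85 × 25 × 153.43 × 435 / 400 = 3545.7 mm².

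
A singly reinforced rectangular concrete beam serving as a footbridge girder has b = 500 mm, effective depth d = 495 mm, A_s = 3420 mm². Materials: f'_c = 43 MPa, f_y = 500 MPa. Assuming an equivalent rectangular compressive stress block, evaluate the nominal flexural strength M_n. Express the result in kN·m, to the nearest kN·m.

T = A_s f_y = 3420 × 500 = 1710000 N = 1710 kN.
From C = T: a = T/(0.85 f'_c b) = 1710000/(0.85 × 43 × 500) = 93.57 mm.
M_n = T(d − a/2) = 1710 kN × (495 − 46.785) mm = 766.45 kN·m.

M_n ≈ 766 kN·m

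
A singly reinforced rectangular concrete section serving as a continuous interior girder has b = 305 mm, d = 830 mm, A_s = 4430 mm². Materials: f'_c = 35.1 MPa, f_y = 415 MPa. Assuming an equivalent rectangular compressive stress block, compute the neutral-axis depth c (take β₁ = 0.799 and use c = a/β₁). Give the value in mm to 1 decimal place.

c ≈ 252.9 mm

T = A_s f_y = 4430 × 415 = 1838450 N = 1838.45 kN.
Setting C = 0.85 f'_c a b equal to T: a = 1838450/(0.85 × 35.1 × 305) = 202.035 mm.
With β₁ = 0.799, c = a/β₁ = 202.035/0.799 = 252.9 mm.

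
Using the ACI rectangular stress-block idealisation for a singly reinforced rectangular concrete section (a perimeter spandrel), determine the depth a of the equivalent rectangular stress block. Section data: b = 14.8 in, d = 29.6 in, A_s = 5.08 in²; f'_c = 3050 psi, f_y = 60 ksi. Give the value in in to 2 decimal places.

T = A_s f_y = 5.08 × 60 = 304.8 kips.
a = T/(0.85 f'_c b) = 304.8/(0.85 × 3.05 × 14.8) = 7.94 in.

a ≈ 7.94 in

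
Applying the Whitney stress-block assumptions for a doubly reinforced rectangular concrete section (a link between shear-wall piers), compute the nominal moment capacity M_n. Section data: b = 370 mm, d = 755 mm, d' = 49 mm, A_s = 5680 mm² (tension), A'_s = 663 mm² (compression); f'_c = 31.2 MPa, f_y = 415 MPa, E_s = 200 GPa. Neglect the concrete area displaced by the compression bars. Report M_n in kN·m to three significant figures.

M_n ≈ 1550 kN·m

Assume both tension and compression steel yield.
Net tension couple steel: A_s − A'_s = 5017 mm².
a = (A_s − A'_s) f_y / (0.85 f'_c b) = 2082055/(0.85 × 31.2 × 370) = 212.19 mm.
c = a/β₁ = 212.19/0.827 = 256.58 mm; ε'_s = 0.003(c − d')/c = 0.0024 ≥ f_y/E_s = 0.0021, so compression steel does yield.
M_n = (A_s − A'_s) f_y (d − a/2) + A'_s f_y (d − d') = [2082055 × (755 − 106.095) + 275145 × (755 − 49)] × 10⁻⁶ = 1351.06 + 194.25 = 1545.31 kN·m.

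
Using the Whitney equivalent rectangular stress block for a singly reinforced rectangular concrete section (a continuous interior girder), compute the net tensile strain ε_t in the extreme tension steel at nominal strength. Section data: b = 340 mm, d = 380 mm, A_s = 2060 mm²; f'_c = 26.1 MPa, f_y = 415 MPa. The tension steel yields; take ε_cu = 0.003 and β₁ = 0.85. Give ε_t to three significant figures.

ε_t ≈ 0.00555

a = A_s f_y/(0.85 f'_c b) = 113.34 mm.
β₁ = 0.85, so c = a/β₁ = 113.34/0.85 = 133.34 mm.
From the linear strain diagram with ε_cu = 0.003: ε_t = 0.003 (d − c)/c = 0.003 × (380 − 133.34)/133.34 = 0.00555.
Since ε_t ≥ 0.005, the section is tension-controlled.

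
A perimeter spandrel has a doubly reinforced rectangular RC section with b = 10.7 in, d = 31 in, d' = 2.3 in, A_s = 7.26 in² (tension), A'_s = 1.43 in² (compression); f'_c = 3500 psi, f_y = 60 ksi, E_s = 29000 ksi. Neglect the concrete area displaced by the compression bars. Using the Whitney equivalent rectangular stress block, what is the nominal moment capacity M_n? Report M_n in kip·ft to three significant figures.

M_n ≈ 949 kip·ft

Assume both steels yield.
a = (A_s − A'_s) f_y/(0.85 f'_c b) = (7.26 − 1.43) × 60/(0.85 × 3.5 × 10.7) = 10.989 in.
c = a/β₁ = 10.989/0.85 = 12.928 in; ε'_s = 0.003(c − d')/c = 0.0025 ≥ ε_y = 0.0021, so the compression steel yields.
M_n = (A_s − A'_s) f_y (d − a/2) + A'_s f_y (d − d') = 349.8 × (31 − 5.4945) + 85.8 × (31 − 2.3) = 8921.8 + 2462.5 = 11384.3 kip·in = 11384.3/12 = 948.69 kip·ft.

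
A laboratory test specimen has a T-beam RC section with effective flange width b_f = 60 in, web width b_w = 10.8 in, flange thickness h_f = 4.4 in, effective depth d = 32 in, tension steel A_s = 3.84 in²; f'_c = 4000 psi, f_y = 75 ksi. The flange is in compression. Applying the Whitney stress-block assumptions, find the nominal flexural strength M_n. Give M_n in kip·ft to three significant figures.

M_n ≈ 751 kip·ft

Tension: T = A_s f_y = 3.84 × 75 = 288 kips.
Try a within the flange: a = T/(0.85 f'_c b_f) = 288/(0.85 × 4 × 60) = 1.412 in.
Since a = 1.412 ≤ h_f = 4.4 in, the stress block lies entirely in the flange; analyse as a rectangular beam of width b_f.
M_n = T(d − a/2) = 288 × (32 − 0.706) = 9012.7 kip·in.
M_n = 9012.7/12 = 751.06 kip·ft.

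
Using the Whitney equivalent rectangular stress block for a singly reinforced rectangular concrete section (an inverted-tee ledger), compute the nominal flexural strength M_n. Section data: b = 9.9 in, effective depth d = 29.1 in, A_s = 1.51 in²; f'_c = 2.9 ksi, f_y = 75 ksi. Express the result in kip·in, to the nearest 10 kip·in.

T = A_s f_y = 1.51 × 75 = 113.25 kips.
a = T/(0.85 f'_c b) = 113.25/(0.85 × 2.9 × 9.9) = 4.641 in.
M_n = T(d − a/2) = 113.25 × (29.1 − 2.3205) = 3032.8 kip·in.

M_n ≈ 3030 kip·in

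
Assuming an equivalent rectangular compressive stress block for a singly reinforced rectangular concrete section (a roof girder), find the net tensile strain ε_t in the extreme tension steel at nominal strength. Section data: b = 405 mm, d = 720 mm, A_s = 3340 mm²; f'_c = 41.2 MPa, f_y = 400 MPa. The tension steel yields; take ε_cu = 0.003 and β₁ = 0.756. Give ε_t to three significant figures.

a = A_s f_y/(0.85 f'_c b) = 94.20 mm.
β₁ = 0.756, so c = a/β₁ = 94.20/0.756 = 124.60 mm.
From the linear strain diagram with ε_cu = 0.003: ε_t = 0.003 (d − c)/c = 0.003 × (720 − 124.60)/124.60 = 0.0143.
Since ε_t ≥ 0.005, the section is tension-controlled.

ε_t ≈ 0.0143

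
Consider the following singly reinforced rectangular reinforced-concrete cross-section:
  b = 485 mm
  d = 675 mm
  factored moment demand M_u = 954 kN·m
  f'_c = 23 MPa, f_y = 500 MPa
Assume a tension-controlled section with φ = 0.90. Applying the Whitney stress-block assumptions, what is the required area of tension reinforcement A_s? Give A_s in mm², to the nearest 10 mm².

M_n = M_u/φ = 954/0.90 = 1060 kN·m.
With M_n = 0.85 f'_c a b (d − a/2), solve the quadratic for a:
a = d − √(d² − 2M_n/(0.85 f'_c b)) = 675 − √(675² − 2 × 1060×10⁶/(0.85 × 23 × 485)) = 193.30 mm.
A_s = 0.85 f'_c a b / f_y = 0.85 × 23 × 193.30 × 485 / 500 = 3665.6 mm².

A_s ≈ 3670 mm²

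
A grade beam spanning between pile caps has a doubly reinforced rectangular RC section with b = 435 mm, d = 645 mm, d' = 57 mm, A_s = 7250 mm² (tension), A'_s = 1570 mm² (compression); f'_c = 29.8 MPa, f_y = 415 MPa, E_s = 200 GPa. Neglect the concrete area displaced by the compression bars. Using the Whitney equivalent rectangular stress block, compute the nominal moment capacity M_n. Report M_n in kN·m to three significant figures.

M_n ≈ 1650 kN·m

Assume both tension and compression steel yield.
Net tension couple steel: A_s − A'_s = 5680 mm².
a = (A_s − A'_s) f_y / (0.85 f'_c b) = 2357200/(0.85 × 29.8 × 435) = 213.93 mm.
c = a/β₁ = 213.93/0.837 = 255.59 mm; ε'_s = 0.003(c − d')/c = 0.0023 ≥ f_y/E_s = 0.0021, so compression steel does yield.
M_n = (A_s − A'_s) f_y (d − a/2) + A'_s f_y (d − d') = [2357200 × (645 − 106.965) + 651550 × (645 − 57)] × 10⁻⁶ = 1268.26 + 383.11 = 1651.37 kN·m.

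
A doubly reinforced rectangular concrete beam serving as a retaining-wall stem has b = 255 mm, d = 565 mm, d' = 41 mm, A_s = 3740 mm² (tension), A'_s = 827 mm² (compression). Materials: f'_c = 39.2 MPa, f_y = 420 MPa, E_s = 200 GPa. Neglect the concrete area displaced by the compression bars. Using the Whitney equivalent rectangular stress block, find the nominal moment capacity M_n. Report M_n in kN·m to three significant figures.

Assume both tension and compression steel yield.
Net tension couple steel: A_s − A'_s = 2913 mm².
a = (A_s − A'_s) f_y / (0.85 f'_c b) = 1223460/(0.85 × 39.2 × 255) = 143.99 mm.
c = a/β₁ = 143.99/0.77 = 187.00 mm; ε'_s = 0.003(c − d')/c = 0.0023 ≥ f_y/E_s = 0.0021, so compression steel does yield.
M_n = (A_s − A'_s) f_y (d − a/2) + A'_s f_y (d − d') = [1223460 × (565 − 71.995) + 347340 × (565 − 41)] × 10⁻⁶ = 603.17 + 182.01 = 785.18 kN·m.

M_n ≈ 785 kN·m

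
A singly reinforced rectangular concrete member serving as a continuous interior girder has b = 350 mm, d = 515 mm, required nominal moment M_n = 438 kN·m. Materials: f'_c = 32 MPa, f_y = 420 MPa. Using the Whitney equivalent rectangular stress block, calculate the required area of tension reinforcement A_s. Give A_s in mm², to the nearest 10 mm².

With M_n = 0.85 f'_c a b (d − a/2), solve the quadratic for a:
a = d − √(d² − 2M_n/(0.85 f'_c b)) = 515 − √(515² − 2 × 438×10⁶/(0.85 × 32 × 350)) = 98.82 mm.
A_s = 0.85 f'_c a b / f_y = 0.85 × 32 × 98.82 × 350 / 420 = 2239.9 mm².

A_s ≈ 2240 mm²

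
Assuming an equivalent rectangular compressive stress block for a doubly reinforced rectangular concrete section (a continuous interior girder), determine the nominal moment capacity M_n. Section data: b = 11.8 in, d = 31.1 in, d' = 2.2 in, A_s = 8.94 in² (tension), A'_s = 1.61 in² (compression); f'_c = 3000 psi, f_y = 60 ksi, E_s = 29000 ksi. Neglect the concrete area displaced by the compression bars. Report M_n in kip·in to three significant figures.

M_n ≈ 13300 kip·in

Assume both steels yield.
a = (A_s − A'_s) f_y/(0.85 f'_c b) = (8.94 − 1.61) × 60/(0.85 × 3 × 11.8) = 14.616 in.
c = a/β₁ = 14.616/0.85 = 17.195 in; ε'_s = 0.003(c − d')/c = 0.0026 ≥ ε_y = 0.0021, so the compression steel yields.
M_n = (A_s − A'_s) f_y (d − a/2) + A'_s f_y (d − d') = 439.8 × (31.1 − 7.308) + 96.6 × (31.1 − 2.2) = 10463.7 + 2791.7 = 13255.4 kip·in.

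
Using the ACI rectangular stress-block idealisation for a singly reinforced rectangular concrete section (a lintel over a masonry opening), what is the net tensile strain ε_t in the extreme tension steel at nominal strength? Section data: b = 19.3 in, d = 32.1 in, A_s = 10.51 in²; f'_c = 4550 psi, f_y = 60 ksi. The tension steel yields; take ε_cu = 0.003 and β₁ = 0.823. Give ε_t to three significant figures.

ε_t ≈ 0.00638

a = A_s f_y/(0.85 f'_c b) = 8.448 in.
β₁ = 0.823, so c = a/β₁ = 8.448/0.823 = 10.265 in.
From the linear strain diagram with ε_cu = 0.003: ε_t = 0.003 (d − c)/c = 0.003 × (32.1 − 10.265)/10.265 = 0.00638.
Since ε_t ≥ 0.005, the section is tension-controlled.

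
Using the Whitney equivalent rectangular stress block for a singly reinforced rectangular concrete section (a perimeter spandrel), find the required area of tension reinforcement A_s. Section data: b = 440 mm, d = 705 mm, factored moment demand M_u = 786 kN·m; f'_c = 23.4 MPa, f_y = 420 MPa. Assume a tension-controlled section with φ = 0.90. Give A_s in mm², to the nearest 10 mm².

M_n = M_u/φ = 786/0.90 = 873.333 kN·m.
With M_n = 0.85 f'_c a b (d − a/2), solve the quadratic for a:
a = d − √(d² − 2M_n/(0.85 f'_c b)) = 705 − √(705² − 2 × 873.333×10⁶/(0.85 × 23.4 × 440)) = 159.62 mm.
A_s = 0.85 f'_c a b / f_y = 0.85 × 23.4 × 159.62 × 440 / 420 = 3326.0 mm².

A_s ≈ 3330 mm²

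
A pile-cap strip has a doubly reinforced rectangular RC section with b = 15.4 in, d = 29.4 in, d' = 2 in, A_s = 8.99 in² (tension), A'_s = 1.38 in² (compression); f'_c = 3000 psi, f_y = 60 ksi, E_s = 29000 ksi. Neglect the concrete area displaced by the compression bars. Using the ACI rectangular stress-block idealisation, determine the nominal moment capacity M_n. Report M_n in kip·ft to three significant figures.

Assume both steels yield.
a = (A_s − A'_s) f_y/(0.85 f'_c b) = (8.99 − 1.38) × 60/(0.85 × 3 × 15.4) = 11.627 in.
c = a/β₁ = 11.627/0.85 = 13.679 in; ε'_s = 0.003(c − d')/c = 0.0026 ≥ ε_y = 0.0021, so the compression steel yields.
M_n = (A_s − A'_s) f_y (d − a/2) + A'_s f_y (d − d') = 456.6 × (29.4 − 5.8135) + 82.8 × (29.4 − 2) = 10769.6 + 2268.7 = 13038.3 kip·in = 13038.3/12 = 1086.53 kip·ft.

M_n ≈ 1090 kip·ft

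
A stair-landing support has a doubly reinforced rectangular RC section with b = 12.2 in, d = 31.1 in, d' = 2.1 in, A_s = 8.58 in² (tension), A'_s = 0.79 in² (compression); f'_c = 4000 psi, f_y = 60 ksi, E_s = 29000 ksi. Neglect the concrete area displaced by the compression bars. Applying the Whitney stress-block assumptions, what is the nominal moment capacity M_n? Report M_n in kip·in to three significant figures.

M_n ≈ 13300 kip·in

Assume both steels yield.
a = (A_s − A'_s) f_y/(0.85 f'_c b) = (8.58 − 0.79) × 60/(0.85 × 4 × 12.2) = 11.268 in.
c = a/β₁ = 11.268/0.85 = 13.256 in; ε'_s = 0.003(c − d')/c = 0.0025 ≥ ε_y = 0.0021, so the compression steel yields.
M_n = (A_s − A'_s) f_y (d − a/2) + A'_s f_y (d − d') = 467.4 × (31.1 − 5.634) + 47.4 × (31.1 − 2.1) = 11902.8 + 1374.6 = 13277.4 kip·in.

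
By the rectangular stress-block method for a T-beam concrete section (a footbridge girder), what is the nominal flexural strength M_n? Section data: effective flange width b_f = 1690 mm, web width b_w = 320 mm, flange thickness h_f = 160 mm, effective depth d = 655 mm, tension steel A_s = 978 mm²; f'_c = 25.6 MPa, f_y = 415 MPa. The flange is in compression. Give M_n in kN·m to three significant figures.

M_n ≈ 264 kN·m

Tension: T = A_s f_y = 978 × 415 = 405870 N.
Try a within the flange: a = T/(0.85 f'_c b_f) = 405870/(0.85 × 25.6 × 1690) = 11.04 mm.
Since a = 11.04 ≤ h_f = 160 mm, the stress block lies entirely in the flange; analyse as a rectangular beam of width b_f.
M_n = T(d − a/2) = 405870 × (655 − 5.52) = 263.60 × 10⁶ N·mm.
M_n = 263.60 kN·m.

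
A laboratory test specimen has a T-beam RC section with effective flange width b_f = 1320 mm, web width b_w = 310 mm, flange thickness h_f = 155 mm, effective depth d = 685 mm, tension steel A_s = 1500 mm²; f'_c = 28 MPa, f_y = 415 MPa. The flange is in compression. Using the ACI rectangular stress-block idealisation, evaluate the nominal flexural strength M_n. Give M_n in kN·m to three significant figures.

Tension: T = A_s f_y = 1500 × 415 = 622500 N.
Try a within the flange: a = T/(0.85 f'_c b_f) = 622500/(0.85 × 28 × 1320) = 19.81 mm.
Since a = 19.81 ≤ h_f = 155 mm, the stress block lies entirely in the flange; analyse as a rectangular beam of width b_f.
M_n = T(d − a/2) = 622500 × (685 − 9.905) = 420.25 × 10⁶ N·mm.
M_n = 420.25 kN·m.

M_n ≈ 420 kN·m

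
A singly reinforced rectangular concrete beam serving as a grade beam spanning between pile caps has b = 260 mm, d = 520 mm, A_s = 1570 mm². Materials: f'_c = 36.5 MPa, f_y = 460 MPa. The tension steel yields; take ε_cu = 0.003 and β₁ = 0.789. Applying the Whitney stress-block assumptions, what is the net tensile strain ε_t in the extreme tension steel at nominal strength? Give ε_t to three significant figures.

ε_t ≈ 0.0107

a = A_s f_y/(0.85 f'_c b) = 89.53 mm.
β₁ = 0.789, so c = a/β₁ = 89.53/0.789 = 113.47 mm.
From the linear strain diagram with ε_cu = 0.003: ε_t = 0.003 (d − c)/c = 0.003 × (520 − 113.47)/113.47 = 0.0107.
Since ε_t ≥ 0.005, the section is tension-controlled.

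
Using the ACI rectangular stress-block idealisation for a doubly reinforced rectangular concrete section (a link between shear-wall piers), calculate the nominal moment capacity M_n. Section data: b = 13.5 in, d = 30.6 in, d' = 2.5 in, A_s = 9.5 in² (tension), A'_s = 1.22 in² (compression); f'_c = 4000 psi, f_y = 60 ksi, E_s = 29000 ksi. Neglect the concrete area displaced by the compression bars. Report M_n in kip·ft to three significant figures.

M_n ≈ 1210 kip·ft

Assume both steels yield.
a = (A_s − A'_s) f_y/(0.85 f'_c b) = (9.5 − 1.22) × 60/(0.85 × 4 × 13.5) = 10.824 in.
c = a/β₁ = 10.824/0.85 = 12.734 in; ε'_s = 0.003(c − d')/c = 0.0024 ≥ ε_y = 0.0021, so the compression steel yields.
M_n = (A_s − A'_s) f_y (d − a/2) + A'_s f_y (d − d') = 496.8 × (30.6 − 5.412) + 73.2 × (30.6 − 2.5) = 12513.4 + 2056.9 = 14570.3 kip·in = 14570.3/12 = 1214.19 kip·ft.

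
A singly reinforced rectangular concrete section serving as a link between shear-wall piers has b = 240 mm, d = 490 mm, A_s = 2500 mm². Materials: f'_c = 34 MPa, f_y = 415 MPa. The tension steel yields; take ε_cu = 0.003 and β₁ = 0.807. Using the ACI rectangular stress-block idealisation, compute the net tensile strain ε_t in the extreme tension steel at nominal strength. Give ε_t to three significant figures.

a = A_s f_y/(0.85 f'_c b) = 149.58 mm.
β₁ = 0.807, so c = a/β₁ = 149.58/0.807 = 185.35 mm.
From the linear strain diagram with ε_cu = 0.003: ε_t = 0.003 (d − c)/c = 0.003 × (490 − 185.35)/185.35 = 0.00493.
ε_t is between 0.004 and 0.005 — transition zone.

ε_t ≈ 0.00493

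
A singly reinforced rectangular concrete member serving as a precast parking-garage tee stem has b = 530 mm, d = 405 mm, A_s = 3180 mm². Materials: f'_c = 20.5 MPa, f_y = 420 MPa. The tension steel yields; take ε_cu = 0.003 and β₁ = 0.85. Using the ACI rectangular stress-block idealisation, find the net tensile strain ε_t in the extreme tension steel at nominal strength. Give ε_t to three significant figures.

a = A_s f_y/(0.85 f'_c b) = 144.62 mm.
β₁ = 0.85, so c = a/β₁ = 144.62/0.85 = 170.14 mm.
From the linear strain diagram with ε_cu = 0.003: ε_t = 0.003 (d − c)/c = 0.003 × (405 − 170.14)/170.14 = 0.00414.
ε_t is between 0.004 and 0.005 — transition zone.

ε_t ≈ 0.00414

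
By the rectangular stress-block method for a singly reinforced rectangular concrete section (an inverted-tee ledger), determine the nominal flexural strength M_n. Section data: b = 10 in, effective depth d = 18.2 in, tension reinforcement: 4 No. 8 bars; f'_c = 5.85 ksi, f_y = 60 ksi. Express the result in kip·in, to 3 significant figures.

A_s = 4 × 0.79 = 3.16 in².
T = A_s f_y = 3.16 × 60 = 189.6 kips.
a = T/(0.85 f'_c b) = 189.6/(0.85 × 5.85 × 10) = 3.813 in.
M_n = T(d − a/2) = 189.6 × (18.2 − 1.9065) = 3089.2 kip·in.

M_n ≈ 3090 kip·in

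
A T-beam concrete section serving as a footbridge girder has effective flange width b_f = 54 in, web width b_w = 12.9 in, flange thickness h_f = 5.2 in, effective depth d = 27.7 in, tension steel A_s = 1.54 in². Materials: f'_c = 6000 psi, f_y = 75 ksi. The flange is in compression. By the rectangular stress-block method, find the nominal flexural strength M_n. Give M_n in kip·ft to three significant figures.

M_n ≈ 265 kip·ft

Tension: T = A_s f_y = 1.54 × 75 = 115.5 kips.
Try a within the flange: a = T/(0.85 f'_c b_f) = 115.5/(0.85 × 6 × 54) = 0.419 in.
Since a = 0.419 ≤ h_f = 5.2 in, the stress block lies entirely in the flange; analyse as a rectangular beam of width b_f.
M_n = T(d − a/2) = 115.5 × (27.7 − 0.2095) = 3175.2 kip·in.
M_n = 3175.2/12 = 264.60 kip·ft.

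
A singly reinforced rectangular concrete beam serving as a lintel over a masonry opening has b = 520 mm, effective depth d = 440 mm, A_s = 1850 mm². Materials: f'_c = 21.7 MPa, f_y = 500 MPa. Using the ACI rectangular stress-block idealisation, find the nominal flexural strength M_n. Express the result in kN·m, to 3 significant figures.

T = A_s f_y = 1850 × 500 = 925000 N = 925 kN.
From C = T: a = T/(0.85 f'_c b) = 925000/(0.85 × 21.7 × 520) = 96.44 mm.
M_n = T(d − a/2) = 925 kN × (440 − 48.22) mm = 362.40 kN·m.

M_n ≈ 362 kN·m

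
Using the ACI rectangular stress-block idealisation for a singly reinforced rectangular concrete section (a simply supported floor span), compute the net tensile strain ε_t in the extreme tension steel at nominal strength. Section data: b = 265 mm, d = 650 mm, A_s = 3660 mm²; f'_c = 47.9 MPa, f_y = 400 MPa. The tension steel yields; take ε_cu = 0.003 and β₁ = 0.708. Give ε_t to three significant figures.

ε_t ≈ 0.00717

a = A_s f_y/(0.85 f'_c b) = 135.69 mm.
β₁ = 0.708, so c = a/β₁ = 135.69/0.708 = 191.65 mm.
From the linear strain diagram with ε_cu = 0.003: ε_t = 0.003 (d − c)/c = 0.003 × (650 − 191.65)/191.65 = 0.00717.
Since ε_t ≥ 0.005, the section is tension-controlled.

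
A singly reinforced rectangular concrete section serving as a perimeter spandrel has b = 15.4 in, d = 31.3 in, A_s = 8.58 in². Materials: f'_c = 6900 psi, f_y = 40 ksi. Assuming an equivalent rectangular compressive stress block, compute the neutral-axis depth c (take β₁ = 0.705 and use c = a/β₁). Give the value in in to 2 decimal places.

T = A_s f_y = 8.58 × 40 = 343.2 kips.
a = T/(0.85 f'_c b) = 343.2/(0.85 × 6.9 × 15.4) = 3.7998 in.
With β₁ = 0.705, c = a/β₁ = 3.7998/0.705 = 5.39 in.

c ≈ 5.39 in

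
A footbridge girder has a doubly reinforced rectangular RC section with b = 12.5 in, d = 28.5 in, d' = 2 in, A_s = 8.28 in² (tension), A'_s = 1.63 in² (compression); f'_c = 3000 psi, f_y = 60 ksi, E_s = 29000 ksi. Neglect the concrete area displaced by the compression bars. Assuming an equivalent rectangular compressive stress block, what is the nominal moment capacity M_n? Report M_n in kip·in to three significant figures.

Assume both steels yield.
a = (A_s − A'_s) f_y/(0.85 f'_c b) = (8.28 − 1.63) × 60/(0.85 × 3 × 12.5) = 12.518 in.
c = a/β₁ = 12.518/0.85 = 14.727 in; ε'_s = 0.003(c − d')/c = 0.0026 ≥ ε_y = 0.0021, so the compression steel yields.
M_n = (A_s − A'_s) f_y (d − a/2) + A'_s f_y (d − d') = 399 × (28.5 − 6.259) + 97.8 × (28.5 − 2) = 8874.2 + 2591.7 = 11465.9 kip·in.

M_n ≈ 11500 kip·in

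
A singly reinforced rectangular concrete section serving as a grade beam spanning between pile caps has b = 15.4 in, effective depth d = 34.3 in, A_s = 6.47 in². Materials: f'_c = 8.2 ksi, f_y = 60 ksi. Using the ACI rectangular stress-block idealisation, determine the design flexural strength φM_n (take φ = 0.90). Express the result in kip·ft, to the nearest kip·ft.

φM_n ≈ 946 kip·ft

T = A_s f_y = 6.47 × 60 = 388.2 kips.
a = T/(0.85 f'_c b) = 388.2/(0.85 × 8.2 × 15.4) = 3.617 in.
M_n = T(d − a/2) = 388.2 × (34.3 − 1.8085) = 12613.2 kip·in = 12613.2/12 = 1051.10 kip·ft.
φM_n = 0.90 × 1051.10 = 945.99 kip·ft.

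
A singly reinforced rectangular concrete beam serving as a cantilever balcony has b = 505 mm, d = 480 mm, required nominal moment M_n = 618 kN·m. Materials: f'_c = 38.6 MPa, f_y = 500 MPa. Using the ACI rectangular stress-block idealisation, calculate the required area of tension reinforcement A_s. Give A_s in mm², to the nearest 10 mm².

A_s ≈ 2830 mm²

With M_n = 0.85 f'_c a b (d − a/2), solve the quadratic for a:
a = d − √(d² − 2M_n/(0.85 f'_c b)) = 480 − √(480² − 2 × 618×10⁶/(0.85 × 38.6 × 505)) = 85.28 mm.
A_s = 0.85 f'_c a b / f_y = 0.85 × 38.6 × 85.28 × 505 / 500 = 2826.0 mm².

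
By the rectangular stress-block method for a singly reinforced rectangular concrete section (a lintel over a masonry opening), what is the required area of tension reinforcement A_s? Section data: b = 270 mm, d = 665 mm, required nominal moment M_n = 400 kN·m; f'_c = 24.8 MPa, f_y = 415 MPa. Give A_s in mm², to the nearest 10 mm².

A_s ≈ 1590 mm²

With M_n = 0.85 f'_c a b (d − a/2), solve the quadratic for a:
a = d − √(d² − 2M_n/(0.85 f'_c b)) = 665 − √(665² − 2 × 400×10⁶/(0.85 × 24.8 × 270)) = 115.76 mm.
A_s = 0.85 f'_c a b / f_y = 0.85 × 24.8 × 115.76 × 270 / 415 = 1587.6 mm².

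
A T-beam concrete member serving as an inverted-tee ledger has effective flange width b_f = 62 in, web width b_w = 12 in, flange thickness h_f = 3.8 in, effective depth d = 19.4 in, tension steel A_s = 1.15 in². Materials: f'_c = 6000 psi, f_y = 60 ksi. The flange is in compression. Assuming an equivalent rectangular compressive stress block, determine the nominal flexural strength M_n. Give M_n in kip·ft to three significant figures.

Tension: T = A_s f_y = 1.15 × 60 = 69 kips.
Try a within the flange: a = T/(0.85 f'_c b_f) = 69/(0.85 × 6 × 62) = 0.218 in.
Since a = 0.218 ≤ h_f = 3.8 in, the stress block lies entirely in the flange; analyse as a rectangular beam of width b_f.
M_n = T(d − a/2) = 69 × (19.4 − 0.109) = 1331.1 kip·in.
M_n = 1331.1/12 = 110.93 kip·ft.

M_n ≈ 111 kip·ft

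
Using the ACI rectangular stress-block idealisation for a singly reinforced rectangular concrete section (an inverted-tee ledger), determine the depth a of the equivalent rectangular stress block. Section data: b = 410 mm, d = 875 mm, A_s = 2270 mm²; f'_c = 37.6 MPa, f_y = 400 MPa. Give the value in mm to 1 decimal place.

a ≈ 69.3 mm

T = A_s f_y = 2270 × 400 = 908000 N = 908 kN.
Setting C = 0.85 f'_c a b equal to T: a = 908000/(0.85 × 37.6 × 410) = 69.3 mm.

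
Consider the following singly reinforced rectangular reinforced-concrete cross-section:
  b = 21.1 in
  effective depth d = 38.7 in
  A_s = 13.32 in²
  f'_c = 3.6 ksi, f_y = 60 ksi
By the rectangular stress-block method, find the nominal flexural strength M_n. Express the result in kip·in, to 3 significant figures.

T = A_s f_y = 13.32 × 60 = 799.2 kips.
a = T/(0.85 f'_c b) = 799.2/(0.85 × 3.6 × 21.1) = 12.378 in.
M_n = T(d − a/2) = 799.2 × (38.7 − 6.189) = 25982.8 kip·in.

M_n ≈ 26000 kip·in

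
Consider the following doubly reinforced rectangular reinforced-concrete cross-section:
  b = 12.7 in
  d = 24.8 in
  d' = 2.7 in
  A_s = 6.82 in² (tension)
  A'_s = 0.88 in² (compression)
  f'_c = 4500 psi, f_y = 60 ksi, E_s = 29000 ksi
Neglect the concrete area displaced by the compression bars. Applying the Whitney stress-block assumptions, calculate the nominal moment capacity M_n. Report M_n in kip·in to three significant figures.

Assume both steels yield.
a = (A_s − A'_s) f_y/(0.85 f'_c b) = (6.82 − 0.88) × 60/(0.85 × 4.5 × 12.7) = 7.337 in.
c = a/β₁ = 7.337/0.825 = 8.893 in; ε'_s = 0.003(c − d')/c = 0.0021 ≥ ε_y = 0.0021, so the compression steel yields.
M_n = (A_s − A'_s) f_y (d − a/2) + A'_s f_y (d − d') = 356.4 × (24.8 − 3.6685) + 52.8 × (24.8 − 2.7) = 7531.3 + 1166.9 = 8698.2 kip·in.

M_n ≈ 8700 kip·in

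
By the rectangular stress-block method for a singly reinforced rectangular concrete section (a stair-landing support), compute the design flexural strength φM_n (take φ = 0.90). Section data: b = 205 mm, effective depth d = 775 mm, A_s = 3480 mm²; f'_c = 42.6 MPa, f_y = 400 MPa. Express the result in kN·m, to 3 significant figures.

T = A_s f_y = 3480 × 400 = 1392000 N = 1392 kN.
From C = T: a = T/(0.85 f'_c b) = 1392000/(0.85 × 42.6 × 205) = 187.52 mm.
M_n = T(d − a/2) = 1392 kN × (775 − 93.76) mm = 948.29 kN·m.
φM_n = 0.90 × 948.29 = 853.46 kN·m.

φM_n ≈ 853 kN·m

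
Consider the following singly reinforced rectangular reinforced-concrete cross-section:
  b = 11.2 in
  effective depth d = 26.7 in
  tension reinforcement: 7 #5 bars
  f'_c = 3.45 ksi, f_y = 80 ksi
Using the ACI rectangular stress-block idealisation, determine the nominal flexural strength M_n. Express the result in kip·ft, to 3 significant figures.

A_s = 7 × 0.31 = 2.17 in².
T = A_s f_y = 2.17 × 80 = 173.6 kips.
a = T/(0.85 f'_c b) = 173.6/(0.85 × 3.45 × 11.2) = 5.286 in.
M_n = T(d − a/2) = 173.6 × (26.7 − 2.643) = 4176.3 kip·in = 4176.3/12 = 348.03 kip·ft.

M_n ≈ 348 kip·ft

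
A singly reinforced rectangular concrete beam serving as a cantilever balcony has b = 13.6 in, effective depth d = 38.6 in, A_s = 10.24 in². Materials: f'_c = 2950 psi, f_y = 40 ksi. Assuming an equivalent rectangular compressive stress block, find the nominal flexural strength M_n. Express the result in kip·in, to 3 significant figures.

M_n ≈ 13400 kip·in

T = A_s f_y = 10.24 × 40 = 409.6 kips.
a = T/(0.85 f'_c b) = 409.6/(0.85 × 2.95 × 13.6) = 12.011 in.
M_n = T(d − a/2) = 409.6 × (38.6 − 6.0055) = 13350.7 kip·in.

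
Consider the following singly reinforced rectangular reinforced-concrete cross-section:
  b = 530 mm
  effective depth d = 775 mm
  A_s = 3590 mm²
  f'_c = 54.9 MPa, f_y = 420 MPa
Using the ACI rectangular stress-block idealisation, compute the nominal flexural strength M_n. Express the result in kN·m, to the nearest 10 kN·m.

T = A_s f_y = 3590 × 420 = 1507800 N = 1507.8 kN.
From C = T: a = T/(0.85 f'_c b) = 1507800/(0.85 × 54.9 × 530) = 60.96 mm.
M_n = T(d − a/2) = 1507.8 kN × (775 − 30.48) mm = 1122.59 kN·m.

M_n ≈ 1120 kN·m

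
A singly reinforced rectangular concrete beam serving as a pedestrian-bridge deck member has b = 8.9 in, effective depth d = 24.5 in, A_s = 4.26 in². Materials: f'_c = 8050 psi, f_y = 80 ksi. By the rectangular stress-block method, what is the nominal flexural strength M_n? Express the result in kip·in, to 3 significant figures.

M_n ≈ 7400 kip·in

T = A_s f_y = 4.26 × 80 = 340.8 kips.
a = T/(0.85 f'_c b) = 340.8/(0.85 × 8.05 × 8.9) = 5.596 in.
M_n = T(d − a/2) = 340.8 × (24.5 − 2.798) = 7396.0 kip·in.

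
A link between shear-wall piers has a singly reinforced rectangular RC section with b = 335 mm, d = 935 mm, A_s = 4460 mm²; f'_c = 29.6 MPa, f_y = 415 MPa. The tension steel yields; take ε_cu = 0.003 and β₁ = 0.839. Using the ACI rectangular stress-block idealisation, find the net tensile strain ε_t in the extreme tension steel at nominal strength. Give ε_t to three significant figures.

a = A_s f_y/(0.85 f'_c b) = 219.60 mm.
β₁ = 0.839, so c = a/β₁ = 219.60/0.839 = 261.74 mm.
From the linear strain diagram with ε_cu = 0.003: ε_t = 0.003 (d − c)/c = 0.003 × (935 − 261.74)/261.74 = 0.00772.
Since ε_t ≥ 0.005, the section is tension-controlled.

ε_t ≈ 0.00772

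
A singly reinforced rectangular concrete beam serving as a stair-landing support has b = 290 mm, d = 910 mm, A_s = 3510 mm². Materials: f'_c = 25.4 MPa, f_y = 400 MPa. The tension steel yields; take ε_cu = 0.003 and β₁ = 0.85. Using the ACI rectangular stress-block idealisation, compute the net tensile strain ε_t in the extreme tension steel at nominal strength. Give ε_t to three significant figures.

a = A_s f_y/(0.85 f'_c b) = 224.24 mm.
β₁ = 0.85, so c = a/β₁ = 224.24/0.85 = 263.81 mm.
From the linear strain diagram with ε_cu = 0.003: ε_t = 0.003 (d − c)/c = 0.003 × (910 − 263.81)/263.81 = 0.00735.
Since ε_t ≥ 0.005, the section is tension-controlled.

ε_t ≈ 0.00735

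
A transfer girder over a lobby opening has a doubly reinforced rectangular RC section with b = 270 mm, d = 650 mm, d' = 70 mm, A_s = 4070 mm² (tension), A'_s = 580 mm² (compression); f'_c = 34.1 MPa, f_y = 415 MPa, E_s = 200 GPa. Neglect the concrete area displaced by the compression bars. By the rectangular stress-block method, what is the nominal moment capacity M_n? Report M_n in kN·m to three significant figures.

Assume both tension and compression steel yield.
Net tension couple steel: A_s − A'_s = 3490 mm².
a = (A_s − A'_s) f_y / (0.85 f'_c b) = 1448350/(0.85 × 34.1 × 270) = 185.07 mm.
c = a/β₁ = 185.07/0.806 = 229.62 mm; ε'_s = 0.003(c − d')/c = 0.0021 ≥ f_y/E_s = 0.0021, so compression steel does yield.
M_n = (A_s − A'_s) f_y (d − a/2) + A'_s f_y (d − d') = [1448350 × (650 − 92.535) + 240700 × (650 − 70)] × 10⁻⁶ = 807.40 + 139.61 = 947.01 kN·m.

M_n ≈ 947 kN·m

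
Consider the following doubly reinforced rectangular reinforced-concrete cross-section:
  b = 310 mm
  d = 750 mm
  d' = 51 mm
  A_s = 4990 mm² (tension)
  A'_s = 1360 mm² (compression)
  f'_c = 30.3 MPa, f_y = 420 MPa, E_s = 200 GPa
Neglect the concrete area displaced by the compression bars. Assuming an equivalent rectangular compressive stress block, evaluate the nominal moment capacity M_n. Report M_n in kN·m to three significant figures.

M_n ≈ 1400 kN·m

Assume both tension and compression steel yield.
Net tension couple steel: A_s − A'_s = 3630 mm².
a = (A_s − A'_s) f_y / (0.85 f'_c b) = 1524600/(0.85 × 30.3 × 310) = 190.96 mm.
c = a/β₁ = 190.96/0.834 = 228.97 mm; ε'_s = 0.003(c − d')/c = 0.0023 ≥ f_y/E_s = 0.0021, so compression steel does yield.
M_n = (A_s − A'_s) f_y (d − a/2) + A'_s f_y (d − d') = [1524600 × (750 − 95.48) + 571200 × (750 − 51)] × 10⁻⁶ = 997.88 + 399.27 = 1397.15 kN·m.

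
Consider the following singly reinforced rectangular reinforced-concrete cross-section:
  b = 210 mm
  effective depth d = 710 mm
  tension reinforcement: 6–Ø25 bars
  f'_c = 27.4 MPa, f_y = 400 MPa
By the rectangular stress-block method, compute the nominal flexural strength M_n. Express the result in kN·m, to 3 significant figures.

A_s = 6 × 491 = 2946 mm².
T = A_s f_y = 2946 × 400 = 1178400 N = 1178.4 kN.
From C = T: a = T/(0.85 f'_c b) = 1178400/(0.85 × 27.4 × 210) = 240.94 mm.
M_n = T(d − a/2) = 1178.4 kN × (710 − 120.47) mm = 694.70 kN·m.

M_n ≈ 695 kN·m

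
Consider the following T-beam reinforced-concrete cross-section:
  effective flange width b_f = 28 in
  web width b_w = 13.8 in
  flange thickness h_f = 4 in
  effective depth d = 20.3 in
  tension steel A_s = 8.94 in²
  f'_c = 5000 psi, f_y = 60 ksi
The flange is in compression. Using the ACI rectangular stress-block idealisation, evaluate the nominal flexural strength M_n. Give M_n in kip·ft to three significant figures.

M_n ≈ 805 kip·ft

Tension: T = A_s f_y = 8.94 × 60 = 536.4 kips.
Try a within the flange: a = T/(0.85 f'_c b_f) = 536.4/(0.85 × 5 × 28) = 4.508 in.
a = 4.508 > h_f = 4 in: the block extends into the web. Split into flange-overhang and web parts.
C_f = 0.85 f'_c (b_f − b_w) h_f = 0.85 × 5 × (28 − 13.8) × 4 = 241.4 kips.
Remaining web compression depth: a_w = (T − C_f)/(0.85 f'_c b_w) = (536.4 − 241.4)/(0.85 × 5 × 13.8) = 5.030 in.
M_n = C_f(d − h_f/2) + (T − C_f)(d − a_w/2) = 241.4 × (20.3 − 2) + 295 × (20.3 − 2.515) = 4417.6 + 5246.6 = 9664.2 kip·in.
M_n = 9664.2/12 = 805.35 kip·ft.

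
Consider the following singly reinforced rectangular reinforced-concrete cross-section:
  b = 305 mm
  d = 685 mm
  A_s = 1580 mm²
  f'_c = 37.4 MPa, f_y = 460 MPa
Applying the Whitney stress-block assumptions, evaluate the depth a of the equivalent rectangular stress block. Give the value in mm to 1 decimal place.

a ≈ 75.0 mm

T = A_s f_y = 1580 × 460 = 726800 N = 726.8 kN.
Setting C = 0.85 f'_c a b equal to T: a = 726800/(0.85 × 37.4 × 305) = 75.0 mm.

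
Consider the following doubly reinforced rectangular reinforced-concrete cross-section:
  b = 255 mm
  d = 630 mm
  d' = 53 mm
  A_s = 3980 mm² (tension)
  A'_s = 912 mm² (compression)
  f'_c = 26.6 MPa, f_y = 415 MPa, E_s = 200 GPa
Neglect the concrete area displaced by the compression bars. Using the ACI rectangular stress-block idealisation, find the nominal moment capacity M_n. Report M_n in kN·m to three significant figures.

Assume both tension and compression steel yield.
Net tension couple steel: A_s − A'_s = 3068 mm².
a = (A_s − A'_s) f_y / (0.85 f'_c b) = 1273220/(0.85 × 26.6 × 255) = 220.83 mm.
c = a/β₁ = 220.83/0.85 = 259.80 mm; ε'_s = 0.003(c − d')/c = 0.0024 ≥ f_y/E_s = 0.0021, so compression steel does yield.
M_n = (A_s − A'_s) f_y (d − a/2) + A'_s f_y (d − d') = [1273220 × (630 − 110.415) + 378480 × (630 − 53)] × 10⁻⁶ = 661.55 + 218.38 = 879.93 kN·m.

M_n ≈ 880 kN·m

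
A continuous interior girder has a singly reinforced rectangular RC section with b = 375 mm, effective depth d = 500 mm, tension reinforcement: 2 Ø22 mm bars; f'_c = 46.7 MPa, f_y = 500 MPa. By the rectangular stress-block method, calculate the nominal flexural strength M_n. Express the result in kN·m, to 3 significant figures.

M_n ≈ 185 kN·m

A_s = 2 × 380 = 760 mm².
T = A_s f_y = 760 × 500 = 380000 N = 380 kN.
From C = T: a = T/(0.85 f'_c b) = 380000/(0.85 × 46.7 × 375) = 25.53 mm.
M_n = T(d − a/2) = 380 kN × (500 − 12.765) mm = 185.15 kN·m.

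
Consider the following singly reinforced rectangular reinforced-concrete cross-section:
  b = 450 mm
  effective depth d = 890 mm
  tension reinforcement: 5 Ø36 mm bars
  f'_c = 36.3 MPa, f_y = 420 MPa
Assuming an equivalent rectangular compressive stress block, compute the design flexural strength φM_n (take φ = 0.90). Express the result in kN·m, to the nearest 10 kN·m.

φM_n ≈ 1560 kN·m

A_s = 5 × 1018 = 5090 mm².
T = A_s f_y = 5090 × 420 = 2137800 N = 2137.8 kN.
From C = T: a = T/(0.85 f'_c b) = 2137800/(0.85 × 36.3 × 450) = 153.97 mm.
M_n = T(d − a/2) = 2137.8 kN × (890 − 76.985) mm = 1738.06 kN·m.
φM_n = 0.90 × 1738.06 = 1564.25 kN·m.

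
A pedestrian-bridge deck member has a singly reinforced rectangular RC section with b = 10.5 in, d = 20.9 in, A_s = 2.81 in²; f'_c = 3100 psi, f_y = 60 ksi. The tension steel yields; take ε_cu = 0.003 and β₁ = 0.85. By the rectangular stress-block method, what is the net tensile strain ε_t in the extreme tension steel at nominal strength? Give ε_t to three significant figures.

a = A_s f_y/(0.85 f'_c b) = 6.094 in.
β₁ = 0.85, so c = a/β₁ = 6.094/0.85 = 7.169 in.
From the linear strain diagram with ε_cu = 0.003: ε_t = 0.003 (d − c)/c = 0.003 × (20.9 − 7.169)/7.169 = 0.00575.
Since ε_t ≥ 0.005, the section is tension-controlled.

ε_t ≈ 0.00575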